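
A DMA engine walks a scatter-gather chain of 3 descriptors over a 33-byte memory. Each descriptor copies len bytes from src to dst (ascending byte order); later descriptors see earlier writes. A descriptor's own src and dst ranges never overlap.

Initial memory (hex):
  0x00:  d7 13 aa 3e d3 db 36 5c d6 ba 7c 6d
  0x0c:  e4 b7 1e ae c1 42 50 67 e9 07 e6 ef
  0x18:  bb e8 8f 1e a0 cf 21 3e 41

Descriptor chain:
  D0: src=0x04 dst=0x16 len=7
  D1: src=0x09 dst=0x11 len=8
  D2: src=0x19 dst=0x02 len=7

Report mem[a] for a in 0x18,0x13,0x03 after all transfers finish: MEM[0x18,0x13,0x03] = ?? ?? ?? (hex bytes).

[0] 0x04->0x16 len=7 : d3 db 36 5c d6 ba 7c
[1] 0x09->0x11 len=8 : ba 7c 6d e4 b7 1e ae c1
[2] 0x19->0x02 len=7 : 5c d6 ba 7c cf 21 3e
query mem[0x18]=0xc1, mem[0x13]=0x6d, mem[0x03]=0xd6

MEM[0x18,0x13,0x03] = c1 6d d6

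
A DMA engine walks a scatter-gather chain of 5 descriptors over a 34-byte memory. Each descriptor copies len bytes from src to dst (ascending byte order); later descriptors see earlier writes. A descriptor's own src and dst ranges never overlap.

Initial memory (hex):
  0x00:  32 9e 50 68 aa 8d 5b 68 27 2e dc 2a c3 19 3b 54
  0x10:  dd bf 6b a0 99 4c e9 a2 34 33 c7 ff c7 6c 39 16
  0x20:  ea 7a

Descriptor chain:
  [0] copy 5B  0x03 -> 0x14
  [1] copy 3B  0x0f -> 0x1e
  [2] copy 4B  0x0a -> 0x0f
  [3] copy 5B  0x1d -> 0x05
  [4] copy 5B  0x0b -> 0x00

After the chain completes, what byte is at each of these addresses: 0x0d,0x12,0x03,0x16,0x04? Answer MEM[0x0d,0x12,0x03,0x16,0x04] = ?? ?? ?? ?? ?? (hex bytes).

[0] 0x03->0x14 len=5 : 68 aa 8d 5b 68
[1] 0x0f->0x1e len=3 : 54 dd bf
[2] 0x0a->0x0f len=4 : dc 2a c3 19
[3] 0x1d->0x05 len=5 : 6c 54 dd bf 7a
[4] 0x0b->0x00 len=5 : 2a c3 19 3b dc
query mem[0x0d]=0x19, mem[0x12]=0x19, mem[0x03]=0x3b, mem[0x16]=0x8d, mem[0x04]=0xdc

MEM[0x0d,0x12,0x03,0x16,0x04] = 19 19 3b 8d dc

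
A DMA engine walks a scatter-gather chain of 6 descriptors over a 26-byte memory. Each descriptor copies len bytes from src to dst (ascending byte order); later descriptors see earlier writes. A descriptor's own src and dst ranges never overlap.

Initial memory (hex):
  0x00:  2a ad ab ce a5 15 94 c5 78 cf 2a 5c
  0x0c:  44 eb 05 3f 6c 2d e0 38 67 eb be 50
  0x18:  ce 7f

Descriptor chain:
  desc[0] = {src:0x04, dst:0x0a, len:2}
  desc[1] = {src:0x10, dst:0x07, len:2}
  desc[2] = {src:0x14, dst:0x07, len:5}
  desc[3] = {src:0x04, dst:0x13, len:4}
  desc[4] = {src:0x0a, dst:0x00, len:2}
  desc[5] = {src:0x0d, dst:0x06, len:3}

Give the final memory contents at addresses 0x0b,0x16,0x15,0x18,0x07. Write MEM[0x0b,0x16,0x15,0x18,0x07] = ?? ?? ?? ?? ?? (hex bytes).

  after D0: wrote 2B at 0x0a = a515
  after D1: wrote 2B at 0x07 = 6c2d
  after D2: wrote 5B at 0x07 = 67ebbe50ce
  after D3: wrote 4B at 0x13 = a5159467
  after D4: wrote 2B at 0x00 = 50ce
  after D5: wrote 3B at 0x06 = eb053f
query mem[0x0b]=0xce, mem[0x16]=0x67, mem[0x15]=0x94, mem[0x18]=0xce, mem[0x07]=0x05

MEM[0x0b,0x16,0x15,0x18,0x07] = ce 67 94 ce 05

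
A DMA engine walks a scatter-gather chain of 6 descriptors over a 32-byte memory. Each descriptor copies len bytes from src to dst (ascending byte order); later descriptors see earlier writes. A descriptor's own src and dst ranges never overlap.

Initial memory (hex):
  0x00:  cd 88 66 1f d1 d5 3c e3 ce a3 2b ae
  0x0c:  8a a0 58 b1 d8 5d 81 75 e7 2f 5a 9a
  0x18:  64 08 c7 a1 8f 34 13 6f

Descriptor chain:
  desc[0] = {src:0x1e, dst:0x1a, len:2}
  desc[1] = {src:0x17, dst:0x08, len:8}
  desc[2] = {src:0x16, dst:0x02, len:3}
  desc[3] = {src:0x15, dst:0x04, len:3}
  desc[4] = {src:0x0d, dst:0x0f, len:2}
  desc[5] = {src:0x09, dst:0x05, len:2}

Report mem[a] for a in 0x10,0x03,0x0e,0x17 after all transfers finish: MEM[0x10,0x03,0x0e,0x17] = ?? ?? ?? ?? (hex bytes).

MEM[0x10,0x03,0x0e,0x17] = 34 9a 34 9a

[0] 0x1e->0x1a len=2 : 13 6f
[1] 0x17->0x08 len=8 : 9a 64 08 13 6f 8f 34 13
[2] 0x16->0x02 len=3 : 5a 9a 64
[3] 0x15->0x04 len=3 : 2f 5a 9a
[4] 0x0d->0x0f len=2 : 8f 34
[5] 0x09->0x05 len=2 : 64 08
query mem[0x10]=0x34, mem[0x03]=0x9a, mem[0x0e]=0x34, mem[0x17]=0x9a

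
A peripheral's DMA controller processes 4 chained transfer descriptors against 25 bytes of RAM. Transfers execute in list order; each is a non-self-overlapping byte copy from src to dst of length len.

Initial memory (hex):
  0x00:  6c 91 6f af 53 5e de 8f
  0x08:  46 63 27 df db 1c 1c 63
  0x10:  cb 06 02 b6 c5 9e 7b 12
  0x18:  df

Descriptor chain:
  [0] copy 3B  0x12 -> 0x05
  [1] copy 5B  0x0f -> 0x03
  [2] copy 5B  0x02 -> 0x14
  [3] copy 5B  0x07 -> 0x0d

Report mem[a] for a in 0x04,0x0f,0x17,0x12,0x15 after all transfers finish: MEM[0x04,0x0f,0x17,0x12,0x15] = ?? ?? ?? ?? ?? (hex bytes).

  after D0: wrote 3B at 0x05 = 02b6c5
  after D1: wrote 5B at 0x03 = 63cb0602b6
  after D2: wrote 5B at 0x14 = 6f63cb0602
  after D3: wrote 5B at 0x0d = b6466327df
query mem[0x04]=0xcb, mem[0x0f]=0x63, mem[0x17]=0x06, mem[0x12]=0x02, mem[0x15]=0x63

MEM[0x04,0x0f,0x17,0x12,0x15] = cb 63 06 02 63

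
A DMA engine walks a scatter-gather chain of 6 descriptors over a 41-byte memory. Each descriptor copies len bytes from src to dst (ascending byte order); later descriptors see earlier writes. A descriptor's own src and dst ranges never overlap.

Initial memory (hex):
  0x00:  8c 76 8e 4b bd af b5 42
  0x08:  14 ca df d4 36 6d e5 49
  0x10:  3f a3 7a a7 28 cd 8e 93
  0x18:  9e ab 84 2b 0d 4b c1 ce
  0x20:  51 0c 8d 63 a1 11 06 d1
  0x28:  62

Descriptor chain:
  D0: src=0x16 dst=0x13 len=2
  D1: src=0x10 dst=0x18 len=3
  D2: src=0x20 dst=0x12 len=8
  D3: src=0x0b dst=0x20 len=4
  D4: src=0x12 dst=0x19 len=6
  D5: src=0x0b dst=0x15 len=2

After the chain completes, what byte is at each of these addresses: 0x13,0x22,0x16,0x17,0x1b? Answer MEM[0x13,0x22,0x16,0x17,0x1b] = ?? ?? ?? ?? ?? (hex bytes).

MEM[0x13,0x22,0x16,0x17,0x1b] = 0c 6d 36 11 8d

  after D0: wrote 2B at 0x13 = 8e93
  after D1: wrote 3B at 0x18 = 3fa37a
  after D2: wrote 8B at 0x12 = 510c8d63a11106d1
  after D3: wrote 4B at 0x20 = d4366de5
  after D4: wrote 6B at 0x19 = 510c8d63a111
  after D5: wrote 2B at 0x15 = d436
query mem[0x13]=0x0c, mem[0x22]=0x6d, mem[0x16]=0x36, mem[0x17]=0x11, mem[0x1b]=0x8d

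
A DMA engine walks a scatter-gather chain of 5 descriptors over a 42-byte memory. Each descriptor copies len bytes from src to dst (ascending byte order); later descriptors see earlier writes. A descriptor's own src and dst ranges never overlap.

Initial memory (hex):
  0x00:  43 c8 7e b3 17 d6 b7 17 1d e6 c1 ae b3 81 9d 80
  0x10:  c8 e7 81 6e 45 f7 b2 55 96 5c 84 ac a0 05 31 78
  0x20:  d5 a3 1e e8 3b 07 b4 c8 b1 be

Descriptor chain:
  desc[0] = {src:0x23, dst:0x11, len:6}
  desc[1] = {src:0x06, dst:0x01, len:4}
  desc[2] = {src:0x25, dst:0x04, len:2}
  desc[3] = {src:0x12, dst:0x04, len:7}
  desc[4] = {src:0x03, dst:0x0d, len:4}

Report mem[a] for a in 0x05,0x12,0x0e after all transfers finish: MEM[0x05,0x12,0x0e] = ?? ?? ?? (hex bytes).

  after D0: wrote 6B at 0x11 = e83b07b4c8b1
  after D1: wrote 4B at 0x01 = b7171de6
  after D2: wrote 2B at 0x04 = 07b4
  after D3: wrote 7B at 0x04 = 3b07b4c8b15596
  after D4: wrote 4B at 0x0d = 1d3b07b4
query mem[0x05]=0x07, mem[0x12]=0x3b, mem[0x0e]=0x3b

MEM[0x05,0x12,0x0e] = 07 3b 3b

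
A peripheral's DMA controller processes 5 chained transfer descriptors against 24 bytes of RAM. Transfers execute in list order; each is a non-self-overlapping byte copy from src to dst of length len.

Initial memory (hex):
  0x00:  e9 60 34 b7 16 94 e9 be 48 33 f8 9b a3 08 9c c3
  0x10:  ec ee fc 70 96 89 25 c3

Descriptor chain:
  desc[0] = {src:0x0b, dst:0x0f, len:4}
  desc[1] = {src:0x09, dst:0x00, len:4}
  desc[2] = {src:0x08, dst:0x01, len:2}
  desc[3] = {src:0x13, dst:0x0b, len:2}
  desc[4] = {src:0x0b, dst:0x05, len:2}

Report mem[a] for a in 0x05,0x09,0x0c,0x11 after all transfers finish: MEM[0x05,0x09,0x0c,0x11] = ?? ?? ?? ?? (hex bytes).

MEM[0x05,0x09,0x0c,0x11] = 70 33 96 08

#0 dst[0x0f+4] := {0x9b,0xa3,0x08,0x9c}
#1 dst[0x00+4] := {0x33,0xf8,0x9b,0xa3}
#2 dst[0x01+2] := {0x48,0x33}
#3 dst[0x0b+2] := {0x70,0x96}
#4 dst[0x05+2] := {0x70,0x96}
query mem[0x05]=0x70, mem[0x09]=0x33, mem[0x0c]=0x96, mem[0x11]=0x08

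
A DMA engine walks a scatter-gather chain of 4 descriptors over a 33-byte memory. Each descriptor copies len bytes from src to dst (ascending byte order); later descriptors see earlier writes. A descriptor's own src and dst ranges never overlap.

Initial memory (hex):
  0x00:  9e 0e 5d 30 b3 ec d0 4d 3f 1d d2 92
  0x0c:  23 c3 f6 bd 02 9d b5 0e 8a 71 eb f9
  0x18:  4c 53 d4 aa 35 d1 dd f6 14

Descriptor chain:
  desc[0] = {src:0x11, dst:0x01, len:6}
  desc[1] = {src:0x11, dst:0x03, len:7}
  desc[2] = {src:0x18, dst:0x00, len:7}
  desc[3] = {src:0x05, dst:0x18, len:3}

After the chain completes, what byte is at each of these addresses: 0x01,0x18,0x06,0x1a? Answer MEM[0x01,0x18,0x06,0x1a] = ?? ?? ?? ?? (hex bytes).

MEM[0x01,0x18,0x06,0x1a] = 53 d1 dd 71

  after D0: wrote 6B at 0x01 = 9db50e8a71eb
  after D1: wrote 7B at 0x03 = 9db50e8a71ebf9
  after D2: wrote 7B at 0x00 = 4c53d4aa35d1dd
  after D3: wrote 3B at 0x18 = d1dd71
query mem[0x01]=0x53, mem[0x18]=0xd1, mem[0x06]=0xdd, mem[0x1a]=0x71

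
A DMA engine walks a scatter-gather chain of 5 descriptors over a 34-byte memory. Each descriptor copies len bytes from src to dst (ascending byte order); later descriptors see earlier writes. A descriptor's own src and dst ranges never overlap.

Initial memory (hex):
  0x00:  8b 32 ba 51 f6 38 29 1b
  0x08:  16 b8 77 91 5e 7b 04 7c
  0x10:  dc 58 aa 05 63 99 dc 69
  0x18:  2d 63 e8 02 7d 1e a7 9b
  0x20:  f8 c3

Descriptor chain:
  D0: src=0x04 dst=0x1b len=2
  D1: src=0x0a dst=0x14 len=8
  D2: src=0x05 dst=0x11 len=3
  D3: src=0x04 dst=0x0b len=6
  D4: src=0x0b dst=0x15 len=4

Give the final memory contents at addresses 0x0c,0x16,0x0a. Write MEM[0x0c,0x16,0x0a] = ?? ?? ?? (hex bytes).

D0: mem[0x1b..0x1c] <- [f6 38]
D1: mem[0x14..0x1b] <- [77 91 5e 7b 04 7c dc 58]
D2: mem[0x11..0x13] <- [38 29 1b]
D3: mem[0x0b..0x10] <- [f6 38 29 1b 16 b8]
D4: mem[0x15..0x18] <- [f6 38 29 1b]
query mem[0x0c]=0x38, mem[0x16]=0x38, mem[0x0a]=0x77

MEM[0x0c,0x16,0x0a] = 38 38 77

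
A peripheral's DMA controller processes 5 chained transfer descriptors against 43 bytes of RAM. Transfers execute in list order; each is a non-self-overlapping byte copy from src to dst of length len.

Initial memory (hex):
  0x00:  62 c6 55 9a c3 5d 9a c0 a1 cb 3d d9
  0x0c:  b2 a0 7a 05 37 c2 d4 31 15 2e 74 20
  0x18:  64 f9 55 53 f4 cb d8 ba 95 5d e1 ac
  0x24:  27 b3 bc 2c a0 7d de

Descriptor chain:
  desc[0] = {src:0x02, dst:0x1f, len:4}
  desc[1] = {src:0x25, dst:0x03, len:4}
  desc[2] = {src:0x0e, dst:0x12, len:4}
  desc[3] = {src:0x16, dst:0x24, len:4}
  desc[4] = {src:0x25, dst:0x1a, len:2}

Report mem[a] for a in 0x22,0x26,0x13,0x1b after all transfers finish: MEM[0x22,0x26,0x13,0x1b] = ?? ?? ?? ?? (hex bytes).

  after D0: wrote 4B at 0x1f = 559ac35d
  after D1: wrote 4B at 0x03 = b3bc2ca0
  after D2: wrote 4B at 0x12 = 7a0537c2
  after D3: wrote 4B at 0x24 = 742064f9
  after D4: wrote 2B at 0x1a = 2064
query mem[0x22]=0x5d, mem[0x26]=0x64, mem[0x13]=0x05, mem[0x1b]=0x64

MEM[0x22,0x26,0x13,0x1b] = 5d 64 05 64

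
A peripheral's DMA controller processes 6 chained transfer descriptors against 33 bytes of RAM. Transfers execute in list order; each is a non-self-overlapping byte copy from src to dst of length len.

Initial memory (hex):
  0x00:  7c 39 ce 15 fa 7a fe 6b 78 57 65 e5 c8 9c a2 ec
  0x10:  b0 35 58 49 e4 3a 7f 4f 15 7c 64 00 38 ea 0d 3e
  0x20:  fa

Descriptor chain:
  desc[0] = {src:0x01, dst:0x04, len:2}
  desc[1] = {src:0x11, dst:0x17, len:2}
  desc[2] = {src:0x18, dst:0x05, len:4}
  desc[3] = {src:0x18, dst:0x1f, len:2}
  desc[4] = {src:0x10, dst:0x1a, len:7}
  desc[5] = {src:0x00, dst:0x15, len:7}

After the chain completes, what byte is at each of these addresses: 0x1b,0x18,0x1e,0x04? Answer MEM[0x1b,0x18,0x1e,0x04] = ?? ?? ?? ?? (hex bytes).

  after D0: wrote 2B at 0x04 = 39ce
  after D1: wrote 2B at 0x17 = 3558
  after D2: wrote 4B at 0x05 = 587c6400
  after D3: wrote 2B at 0x1f = 587c
  after D4: wrote 7B at 0x1a = b0355849e43a7f
  after D5: wrote 7B at 0x15 = 7c39ce1539587c
query mem[0x1b]=0x7c, mem[0x18]=0x15, mem[0x1e]=0xe4, mem[0x04]=0x39

MEM[0x1b,0x18,0x1e,0x04] = 7c 15 e4 39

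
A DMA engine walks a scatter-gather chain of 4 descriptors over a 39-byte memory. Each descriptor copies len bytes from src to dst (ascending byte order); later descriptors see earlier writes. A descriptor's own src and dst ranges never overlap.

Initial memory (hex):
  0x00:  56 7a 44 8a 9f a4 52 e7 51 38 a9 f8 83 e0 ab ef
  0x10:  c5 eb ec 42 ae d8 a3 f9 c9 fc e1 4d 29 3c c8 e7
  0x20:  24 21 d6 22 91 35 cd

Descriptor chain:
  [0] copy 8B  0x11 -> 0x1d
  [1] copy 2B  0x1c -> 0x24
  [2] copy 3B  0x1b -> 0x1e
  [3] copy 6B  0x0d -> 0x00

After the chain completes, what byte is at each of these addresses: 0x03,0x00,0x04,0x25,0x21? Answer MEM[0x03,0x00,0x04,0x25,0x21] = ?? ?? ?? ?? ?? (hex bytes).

[0] 0x11->0x1d len=8 : eb ec 42 ae d8 a3 f9 c9
[1] 0x1c->0x24 len=2 : 29 eb
[2] 0x1b->0x1e len=3 : 4d 29 eb
[3] 0x0d->0x00 len=6 : e0 ab ef c5 eb ec
query mem[0x03]=0xc5, mem[0x00]=0xe0, mem[0x04]=0xeb, mem[0x25]=0xeb, mem[0x21]=0xd8

MEM[0x03,0x00,0x04,0x25,0x21] = c5 e0 eb eb d8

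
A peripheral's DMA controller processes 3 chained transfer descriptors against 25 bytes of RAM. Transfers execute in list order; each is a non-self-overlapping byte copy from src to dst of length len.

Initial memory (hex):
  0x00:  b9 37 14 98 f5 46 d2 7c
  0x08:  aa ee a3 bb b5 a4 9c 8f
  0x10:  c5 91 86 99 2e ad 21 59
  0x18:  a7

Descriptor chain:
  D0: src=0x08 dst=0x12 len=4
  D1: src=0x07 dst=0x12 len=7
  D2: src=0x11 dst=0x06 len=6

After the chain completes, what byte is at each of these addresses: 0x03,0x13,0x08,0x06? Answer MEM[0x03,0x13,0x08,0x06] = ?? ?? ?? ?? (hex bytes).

MEM[0x03,0x13,0x08,0x06] = 98 aa aa 91

D0: mem[0x12..0x15] <- [aa ee a3 bb]
D1: mem[0x12..0x18] <- [7c aa ee a3 bb b5 a4]
D2: mem[0x06..0x0b] <- [91 7c aa ee a3 bb]
query mem[0x03]=0x98, mem[0x13]=0xaa, mem[0x08]=0xaa, mem[0x06]=0x91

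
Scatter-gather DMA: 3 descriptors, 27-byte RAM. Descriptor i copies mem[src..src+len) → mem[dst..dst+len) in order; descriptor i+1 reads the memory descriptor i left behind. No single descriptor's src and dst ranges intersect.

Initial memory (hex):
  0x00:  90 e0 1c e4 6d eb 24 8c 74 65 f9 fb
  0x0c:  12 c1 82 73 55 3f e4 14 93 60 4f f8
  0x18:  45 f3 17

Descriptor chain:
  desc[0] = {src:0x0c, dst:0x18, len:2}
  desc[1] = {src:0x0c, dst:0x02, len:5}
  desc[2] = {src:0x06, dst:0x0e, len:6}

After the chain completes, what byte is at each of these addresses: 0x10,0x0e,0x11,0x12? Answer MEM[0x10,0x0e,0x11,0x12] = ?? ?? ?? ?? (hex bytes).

D0: mem[0x18..0x19] <- [12 c1]
D1: mem[0x02..0x06] <- [12 c1 82 73 55]
D2: mem[0x0e..0x13] <- [55 8c 74 65 f9 fb]
query mem[0x10]=0x74, mem[0x0e]=0x55, mem[0x11]=0x65, mem[0x12]=0xf9

MEM[0x10,0x0e,0x11,0x12] = 74 55 65 f9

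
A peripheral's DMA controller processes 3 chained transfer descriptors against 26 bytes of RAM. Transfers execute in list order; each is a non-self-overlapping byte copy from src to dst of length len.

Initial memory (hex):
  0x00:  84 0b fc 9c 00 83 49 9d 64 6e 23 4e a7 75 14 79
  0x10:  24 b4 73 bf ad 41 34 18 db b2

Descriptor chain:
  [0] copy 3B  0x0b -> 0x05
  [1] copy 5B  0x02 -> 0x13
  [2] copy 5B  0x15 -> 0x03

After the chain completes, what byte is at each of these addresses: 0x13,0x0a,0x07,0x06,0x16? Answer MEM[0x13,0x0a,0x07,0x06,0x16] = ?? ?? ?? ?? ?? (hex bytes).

  after D0: wrote 3B at 0x05 = 4ea775
  after D1: wrote 5B at 0x13 = fc9c004ea7
  after D2: wrote 5B at 0x03 = 004ea7dbb2
query mem[0x13]=0xfc, mem[0x0a]=0x23, mem[0x07]=0xb2, mem[0x06]=0xdb, mem[0x16]=0x4e

MEM[0x13,0x0a,0x07,0x06,0x16] = fc 23 b2 db 4e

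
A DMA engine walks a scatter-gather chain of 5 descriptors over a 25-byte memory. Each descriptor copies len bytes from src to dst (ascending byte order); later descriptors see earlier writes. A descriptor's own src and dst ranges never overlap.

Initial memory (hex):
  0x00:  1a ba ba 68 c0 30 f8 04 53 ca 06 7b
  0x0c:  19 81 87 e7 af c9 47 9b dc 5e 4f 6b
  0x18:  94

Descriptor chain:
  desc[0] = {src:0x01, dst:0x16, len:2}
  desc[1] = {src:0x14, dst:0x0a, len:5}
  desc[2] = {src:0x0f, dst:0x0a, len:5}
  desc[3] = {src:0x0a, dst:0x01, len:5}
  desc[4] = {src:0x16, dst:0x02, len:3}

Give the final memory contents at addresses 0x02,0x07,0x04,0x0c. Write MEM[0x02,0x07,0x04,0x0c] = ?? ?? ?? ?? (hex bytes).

[0] 0x01->0x16 len=2 : ba ba
[1] 0x14->0x0a len=5 : dc 5e ba ba 94
[2] 0x0f->0x0a len=5 : e7 af c9 47 9b
[3] 0x0a->0x01 len=5 : e7 af c9 47 9b
[4] 0x16->0x02 len=3 : ba ba 94
query mem[0x02]=0xba, mem[0x07]=0x04, mem[0x04]=0x94, mem[0x0c]=0xc9

MEM[0x02,0x07,0x04,0x0c] = ba 04 94 c9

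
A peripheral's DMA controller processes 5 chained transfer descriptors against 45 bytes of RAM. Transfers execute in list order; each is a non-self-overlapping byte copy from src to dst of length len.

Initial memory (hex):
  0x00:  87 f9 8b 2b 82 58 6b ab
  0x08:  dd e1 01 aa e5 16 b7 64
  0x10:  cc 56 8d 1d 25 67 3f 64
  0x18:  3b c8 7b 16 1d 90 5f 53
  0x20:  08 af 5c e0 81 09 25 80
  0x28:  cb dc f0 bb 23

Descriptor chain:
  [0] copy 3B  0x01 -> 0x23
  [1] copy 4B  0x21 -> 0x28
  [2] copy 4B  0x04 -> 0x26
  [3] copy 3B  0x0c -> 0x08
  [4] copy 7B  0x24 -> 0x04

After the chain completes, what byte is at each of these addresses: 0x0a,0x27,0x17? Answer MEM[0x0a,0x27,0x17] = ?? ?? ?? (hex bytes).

[0] 0x01->0x23 len=3 : f9 8b 2b
[1] 0x21->0x28 len=4 : af 5c f9 8b
[2] 0x04->0x26 len=4 : 82 58 6b ab
[3] 0x0c->0x08 len=3 : e5 16 b7
[4] 0x24->0x04 len=7 : 8b 2b 82 58 6b ab f9
query mem[0x0a]=0xf9, mem[0x27]=0x58, mem[0x17]=0x64

MEM[0x0a,0x27,0x17] = f9 58 64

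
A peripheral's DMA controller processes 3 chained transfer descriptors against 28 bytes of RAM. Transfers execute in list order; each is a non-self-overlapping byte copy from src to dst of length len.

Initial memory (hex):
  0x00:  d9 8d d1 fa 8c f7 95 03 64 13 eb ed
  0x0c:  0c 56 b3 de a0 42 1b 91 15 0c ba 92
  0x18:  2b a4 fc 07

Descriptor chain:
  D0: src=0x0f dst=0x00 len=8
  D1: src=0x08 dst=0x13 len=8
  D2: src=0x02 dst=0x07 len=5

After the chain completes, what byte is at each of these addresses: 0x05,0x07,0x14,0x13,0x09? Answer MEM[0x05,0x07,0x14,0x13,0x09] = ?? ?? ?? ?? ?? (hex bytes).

[0] 0x0f->0x00 len=8 : de a0 42 1b 91 15 0c ba
[1] 0x08->0x13 len=8 : 64 13 eb ed 0c 56 b3 de
[2] 0x02->0x07 len=5 : 42 1b 91 15 0c
query mem[0x05]=0x15, mem[0x07]=0x42, mem[0x14]=0x13, mem[0x13]=0x64, mem[0x09]=0x91

MEM[0x05,0x07,0x14,0x13,0x09] = 15 42 13 64 91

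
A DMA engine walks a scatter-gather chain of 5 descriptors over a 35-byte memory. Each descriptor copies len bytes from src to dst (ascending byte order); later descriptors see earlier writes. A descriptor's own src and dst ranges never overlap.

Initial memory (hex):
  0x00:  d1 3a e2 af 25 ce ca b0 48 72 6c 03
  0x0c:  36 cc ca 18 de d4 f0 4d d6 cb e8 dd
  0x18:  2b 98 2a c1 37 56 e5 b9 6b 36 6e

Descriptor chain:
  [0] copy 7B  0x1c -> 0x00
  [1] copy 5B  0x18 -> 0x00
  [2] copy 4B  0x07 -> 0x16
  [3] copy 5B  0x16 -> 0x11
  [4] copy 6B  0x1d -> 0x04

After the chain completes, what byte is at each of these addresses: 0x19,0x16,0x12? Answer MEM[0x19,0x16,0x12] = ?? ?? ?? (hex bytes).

MEM[0x19,0x16,0x12] = 6c b0 48

D0: mem[0x00..0x06] <- [37 56 e5 b9 6b 36 6e]
D1: mem[0x00..0x04] <- [2b 98 2a c1 37]
D2: mem[0x16..0x19] <- [b0 48 72 6c]
D3: mem[0x11..0x15] <- [b0 48 72 6c 2a]
D4: mem[0x04..0x09] <- [56 e5 b9 6b 36 6e]
query mem[0x19]=0x6c, mem[0x16]=0xb0, mem[0x12]=0x48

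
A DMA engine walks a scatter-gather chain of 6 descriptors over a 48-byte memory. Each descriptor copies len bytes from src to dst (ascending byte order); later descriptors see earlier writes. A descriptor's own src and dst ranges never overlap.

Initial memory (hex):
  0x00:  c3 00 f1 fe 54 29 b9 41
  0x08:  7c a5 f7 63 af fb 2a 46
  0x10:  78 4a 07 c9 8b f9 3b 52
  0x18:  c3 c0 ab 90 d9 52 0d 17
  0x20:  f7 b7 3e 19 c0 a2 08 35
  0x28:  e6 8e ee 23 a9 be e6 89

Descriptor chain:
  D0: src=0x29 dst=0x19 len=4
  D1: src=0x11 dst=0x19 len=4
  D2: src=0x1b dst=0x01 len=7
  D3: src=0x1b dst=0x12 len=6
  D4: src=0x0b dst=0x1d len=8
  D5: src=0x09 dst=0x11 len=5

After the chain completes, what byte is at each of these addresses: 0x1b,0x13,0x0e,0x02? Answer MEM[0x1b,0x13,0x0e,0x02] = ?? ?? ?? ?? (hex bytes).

MEM[0x1b,0x13,0x0e,0x02] = c9 63 2a 8b

  after D0: wrote 4B at 0x19 = 8eee23a9
  after D1: wrote 4B at 0x19 = 4a07c98b
  after D2: wrote 7B at 0x01 = c98b520d17f7b7
  after D3: wrote 6B at 0x12 = c98b520d17f7
  after D4: wrote 8B at 0x1d = 63affb2a46784ac9
  after D5: wrote 5B at 0x11 = a5f763affb
query mem[0x1b]=0xc9, mem[0x13]=0x63, mem[0x0e]=0x2a, mem[0x02]=0x8b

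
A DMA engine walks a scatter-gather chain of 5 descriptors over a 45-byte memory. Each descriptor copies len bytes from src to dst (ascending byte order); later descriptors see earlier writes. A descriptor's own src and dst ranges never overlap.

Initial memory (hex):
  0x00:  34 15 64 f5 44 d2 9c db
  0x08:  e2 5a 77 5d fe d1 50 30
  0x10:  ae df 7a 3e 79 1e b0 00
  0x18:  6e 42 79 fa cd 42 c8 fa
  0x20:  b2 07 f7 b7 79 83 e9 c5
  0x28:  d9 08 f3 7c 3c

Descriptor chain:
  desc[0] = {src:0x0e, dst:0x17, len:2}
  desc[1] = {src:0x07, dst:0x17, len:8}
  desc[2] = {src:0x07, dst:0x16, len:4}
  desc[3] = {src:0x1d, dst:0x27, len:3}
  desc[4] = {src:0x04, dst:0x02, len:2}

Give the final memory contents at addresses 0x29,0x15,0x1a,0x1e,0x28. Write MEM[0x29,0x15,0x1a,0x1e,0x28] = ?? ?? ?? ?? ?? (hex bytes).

#0 dst[0x17+2] := {0x50,0x30}
#1 dst[0x17+8] := {0xdb,0xe2,0x5a,0x77,0x5d,0xfe,0xd1,0x50}
#2 dst[0x16+4] := {0xdb,0xe2,0x5a,0x77}
#3 dst[0x27+3] := {0xd1,0x50,0xfa}
#4 dst[0x02+2] := {0x44,0xd2}
query mem[0x29]=0xfa, mem[0x15]=0x1e, mem[0x1a]=0x77, mem[0x1e]=0x50, mem[0x28]=0x50

MEM[0x29,0x15,0x1a,0x1e,0x28] = fa 1e 77 50 50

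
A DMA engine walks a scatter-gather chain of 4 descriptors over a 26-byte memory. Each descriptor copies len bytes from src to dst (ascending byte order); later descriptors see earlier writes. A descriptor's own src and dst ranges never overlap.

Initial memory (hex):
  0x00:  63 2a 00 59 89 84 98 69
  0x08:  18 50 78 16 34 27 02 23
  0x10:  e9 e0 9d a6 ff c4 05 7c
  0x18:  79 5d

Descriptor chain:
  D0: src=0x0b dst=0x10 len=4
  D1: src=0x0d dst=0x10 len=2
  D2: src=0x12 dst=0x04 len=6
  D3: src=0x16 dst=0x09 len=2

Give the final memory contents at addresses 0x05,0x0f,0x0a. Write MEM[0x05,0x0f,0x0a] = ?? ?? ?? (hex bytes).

MEM[0x05,0x0f,0x0a] = 02 23 7c

D0: mem[0x10..0x13] <- [16 34 27 02]
D1: mem[0x10..0x11] <- [27 02]
D2: mem[0x04..0x09] <- [27 02 ff c4 05 7c]
D3: mem[0x09..0x0a] <- [05 7c]
query mem[0x05]=0x02, mem[0x0f]=0x23, mem[0x0a]=0x7c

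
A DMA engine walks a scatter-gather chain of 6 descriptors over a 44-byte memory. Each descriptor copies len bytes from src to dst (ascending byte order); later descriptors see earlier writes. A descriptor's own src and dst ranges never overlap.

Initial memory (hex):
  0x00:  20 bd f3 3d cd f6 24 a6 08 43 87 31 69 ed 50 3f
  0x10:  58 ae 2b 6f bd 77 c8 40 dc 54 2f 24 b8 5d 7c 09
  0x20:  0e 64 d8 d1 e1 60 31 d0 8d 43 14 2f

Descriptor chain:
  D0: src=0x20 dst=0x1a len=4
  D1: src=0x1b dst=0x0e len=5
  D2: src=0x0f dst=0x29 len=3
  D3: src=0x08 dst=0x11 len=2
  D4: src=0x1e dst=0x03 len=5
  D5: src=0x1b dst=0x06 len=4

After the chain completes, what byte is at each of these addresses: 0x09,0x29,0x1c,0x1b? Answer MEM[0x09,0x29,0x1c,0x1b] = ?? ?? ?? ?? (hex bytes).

MEM[0x09,0x29,0x1c,0x1b] = 7c d8 d8 64

[0] 0x20->0x1a len=4 : 0e 64 d8 d1
[1] 0x1b->0x0e len=5 : 64 d8 d1 7c 09
[2] 0x0f->0x29 len=3 : d8 d1 7c
[3] 0x08->0x11 len=2 : 08 43
[4] 0x1e->0x03 len=5 : 7c 09 0e 64 d8
[5] 0x1b->0x06 len=4 : 64 d8 d1 7c
query mem[0x09]=0x7c, mem[0x29]=0xd8, mem[0x1c]=0xd8, mem[0x1b]=0x64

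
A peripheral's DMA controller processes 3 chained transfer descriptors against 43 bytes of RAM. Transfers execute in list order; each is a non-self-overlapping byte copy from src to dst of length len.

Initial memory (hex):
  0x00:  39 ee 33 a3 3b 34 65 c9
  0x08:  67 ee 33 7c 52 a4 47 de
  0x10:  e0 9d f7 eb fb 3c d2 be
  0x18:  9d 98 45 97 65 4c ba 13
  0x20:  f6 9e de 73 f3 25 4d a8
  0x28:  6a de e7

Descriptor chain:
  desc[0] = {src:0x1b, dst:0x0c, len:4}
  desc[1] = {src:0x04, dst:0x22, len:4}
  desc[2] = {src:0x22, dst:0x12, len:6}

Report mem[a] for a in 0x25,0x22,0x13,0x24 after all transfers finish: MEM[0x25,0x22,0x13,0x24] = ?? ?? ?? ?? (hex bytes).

MEM[0x25,0x22,0x13,0x24] = c9 3b 34 65

  after D0: wrote 4B at 0x0c = 97654cba
  after D1: wrote 4B at 0x22 = 3b3465c9
  after D2: wrote 6B at 0x12 = 3b3465c94da8
query mem[0x25]=0xc9, mem[0x22]=0x3b, mem[0x13]=0x34, mem[0x24]=0x65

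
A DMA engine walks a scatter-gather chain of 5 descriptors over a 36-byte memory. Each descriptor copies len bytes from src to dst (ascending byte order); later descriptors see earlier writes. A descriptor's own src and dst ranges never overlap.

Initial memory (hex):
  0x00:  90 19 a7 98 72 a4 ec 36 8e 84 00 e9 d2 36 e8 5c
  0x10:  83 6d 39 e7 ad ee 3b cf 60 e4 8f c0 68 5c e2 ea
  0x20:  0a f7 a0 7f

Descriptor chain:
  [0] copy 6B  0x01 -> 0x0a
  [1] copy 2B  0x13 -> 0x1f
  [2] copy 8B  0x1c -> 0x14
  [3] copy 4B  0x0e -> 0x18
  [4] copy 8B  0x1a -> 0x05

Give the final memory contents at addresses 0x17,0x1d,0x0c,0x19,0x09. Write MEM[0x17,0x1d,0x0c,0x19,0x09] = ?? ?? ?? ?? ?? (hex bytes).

MEM[0x17,0x1d,0x0c,0x19,0x09] = e7 5c f7 ec e2

[0] 0x01->0x0a len=6 : 19 a7 98 72 a4 ec
[1] 0x13->0x1f len=2 : e7 ad
[2] 0x1c->0x14 len=8 : 68 5c e2 e7 ad f7 a0 7f
[3] 0x0e->0x18 len=4 : a4 ec 83 6d
[4] 0x1a->0x05 len=8 : 83 6d 68 5c e2 e7 ad f7
query mem[0x17]=0xe7, mem[0x1d]=0x5c, mem[0x0c]=0xf7, mem[0x19]=0xec, mem[0x09]=0xe2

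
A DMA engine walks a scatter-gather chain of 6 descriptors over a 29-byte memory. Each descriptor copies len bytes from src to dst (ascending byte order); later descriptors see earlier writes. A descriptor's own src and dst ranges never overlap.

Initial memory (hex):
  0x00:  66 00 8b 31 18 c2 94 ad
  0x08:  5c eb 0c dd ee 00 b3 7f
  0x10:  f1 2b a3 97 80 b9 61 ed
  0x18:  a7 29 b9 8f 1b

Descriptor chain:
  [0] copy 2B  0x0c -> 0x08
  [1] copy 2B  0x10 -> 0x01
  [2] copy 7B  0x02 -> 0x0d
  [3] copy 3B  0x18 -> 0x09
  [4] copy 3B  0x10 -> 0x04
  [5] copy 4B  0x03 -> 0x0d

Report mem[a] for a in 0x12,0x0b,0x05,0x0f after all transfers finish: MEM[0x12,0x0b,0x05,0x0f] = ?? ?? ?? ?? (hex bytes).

MEM[0x12,0x0b,0x05,0x0f] = ad b9 94 94

D0: mem[0x08..0x09] <- [ee 00]
D1: mem[0x01..0x02] <- [f1 2b]
D2: mem[0x0d..0x13] <- [2b 31 18 c2 94 ad ee]
D3: mem[0x09..0x0b] <- [a7 29 b9]
D4: mem[0x04..0x06] <- [c2 94 ad]
D5: mem[0x0d..0x10] <- [31 c2 94 ad]
query mem[0x12]=0xad, mem[0x0b]=0xb9, mem[0x05]=0x94, mem[0x0f]=0x94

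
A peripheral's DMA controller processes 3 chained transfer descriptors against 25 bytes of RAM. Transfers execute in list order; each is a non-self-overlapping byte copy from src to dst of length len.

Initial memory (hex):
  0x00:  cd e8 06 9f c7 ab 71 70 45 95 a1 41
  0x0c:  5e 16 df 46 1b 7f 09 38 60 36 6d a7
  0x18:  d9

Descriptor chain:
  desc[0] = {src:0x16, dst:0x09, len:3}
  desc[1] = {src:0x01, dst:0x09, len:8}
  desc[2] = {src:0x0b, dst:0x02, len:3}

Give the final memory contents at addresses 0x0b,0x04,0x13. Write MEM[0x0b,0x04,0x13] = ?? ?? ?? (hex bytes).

MEM[0x0b,0x04,0x13] = 9f ab 38

D0: mem[0x09..0x0b] <- [6d a7 d9]
D1: mem[0x09..0x10] <- [e8 06 9f c7 ab 71 70 45]
D2: mem[0x02..0x04] <- [9f c7 ab]
query mem[0x0b]=0x9f, mem[0x04]=0xab, mem[0x13]=0x38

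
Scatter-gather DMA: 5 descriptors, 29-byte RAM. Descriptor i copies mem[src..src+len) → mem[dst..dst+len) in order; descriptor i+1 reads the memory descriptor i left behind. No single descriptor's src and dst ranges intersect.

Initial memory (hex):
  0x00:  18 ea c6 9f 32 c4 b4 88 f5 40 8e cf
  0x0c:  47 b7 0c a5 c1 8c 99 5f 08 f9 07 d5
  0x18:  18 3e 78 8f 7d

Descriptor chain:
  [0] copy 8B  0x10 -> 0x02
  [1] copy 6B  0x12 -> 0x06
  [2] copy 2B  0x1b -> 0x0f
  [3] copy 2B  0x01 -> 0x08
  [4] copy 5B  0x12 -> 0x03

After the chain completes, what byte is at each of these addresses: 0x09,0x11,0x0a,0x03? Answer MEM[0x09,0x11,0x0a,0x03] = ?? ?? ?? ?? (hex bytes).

[0] 0x10->0x02 len=8 : c1 8c 99 5f 08 f9 07 d5
[1] 0x12->0x06 len=6 : 99 5f 08 f9 07 d5
[2] 0x1b->0x0f len=2 : 8f 7d
[3] 0x01->0x08 len=2 : ea c1
[4] 0x12->0x03 len=5 : 99 5f 08 f9 07
query mem[0x09]=0xc1, mem[0x11]=0x8c, mem[0x0a]=0x07, mem[0x03]=0x99

MEM[0x09,0x11,0x0a,0x03] = c1 8c 07 99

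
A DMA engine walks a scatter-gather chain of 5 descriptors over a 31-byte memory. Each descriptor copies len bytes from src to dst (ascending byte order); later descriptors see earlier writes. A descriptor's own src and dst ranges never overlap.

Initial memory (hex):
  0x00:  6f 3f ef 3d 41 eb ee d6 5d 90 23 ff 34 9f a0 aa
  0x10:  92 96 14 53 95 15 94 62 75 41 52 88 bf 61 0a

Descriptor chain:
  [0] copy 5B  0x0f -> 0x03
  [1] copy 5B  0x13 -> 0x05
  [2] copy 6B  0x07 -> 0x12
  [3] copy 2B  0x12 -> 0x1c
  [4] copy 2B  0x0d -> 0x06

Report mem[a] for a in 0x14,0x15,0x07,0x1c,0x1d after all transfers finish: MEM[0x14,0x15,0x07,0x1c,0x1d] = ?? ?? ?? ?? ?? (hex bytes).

D0: mem[0x03..0x07] <- [aa 92 96 14 53]
D1: mem[0x05..0x09] <- [53 95 15 94 62]
D2: mem[0x12..0x17] <- [15 94 62 23 ff 34]
D3: mem[0x1c..0x1d] <- [15 94]
D4: mem[0x06..0x07] <- [9f a0]
query mem[0x14]=0x62, mem[0x15]=0x23, mem[0x07]=0xa0, mem[0x1c]=0x15, mem[0x1d]=0x94

MEM[0x14,0x15,0x07,0x1c,0x1d] = 62 23 a0 15 94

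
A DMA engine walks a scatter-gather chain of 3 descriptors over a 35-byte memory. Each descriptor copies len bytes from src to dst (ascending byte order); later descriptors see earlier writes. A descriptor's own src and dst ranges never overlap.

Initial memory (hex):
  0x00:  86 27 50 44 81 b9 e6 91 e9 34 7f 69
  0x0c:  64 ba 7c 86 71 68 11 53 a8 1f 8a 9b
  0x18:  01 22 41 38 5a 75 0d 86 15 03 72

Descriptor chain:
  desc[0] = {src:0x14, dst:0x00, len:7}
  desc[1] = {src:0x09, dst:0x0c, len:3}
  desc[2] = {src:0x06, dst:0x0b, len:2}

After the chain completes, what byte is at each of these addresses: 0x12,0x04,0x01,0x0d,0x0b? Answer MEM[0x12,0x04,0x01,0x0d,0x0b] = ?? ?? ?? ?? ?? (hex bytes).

MEM[0x12,0x04,0x01,0x0d,0x0b] = 11 01 1f 7f 41

#0 dst[0x00+7] := {0xa8,0x1f,0x8a,0x9b,0x01,0x22,0x41}
#1 dst[0x0c+3] := {0x34,0x7f,0x69}
#2 dst[0x0b+2] := {0x41,0x91}
query mem[0x12]=0x11, mem[0x04]=0x01, mem[0x01]=0x1f, mem[0x0d]=0x7f, mem[0x0b]=0x41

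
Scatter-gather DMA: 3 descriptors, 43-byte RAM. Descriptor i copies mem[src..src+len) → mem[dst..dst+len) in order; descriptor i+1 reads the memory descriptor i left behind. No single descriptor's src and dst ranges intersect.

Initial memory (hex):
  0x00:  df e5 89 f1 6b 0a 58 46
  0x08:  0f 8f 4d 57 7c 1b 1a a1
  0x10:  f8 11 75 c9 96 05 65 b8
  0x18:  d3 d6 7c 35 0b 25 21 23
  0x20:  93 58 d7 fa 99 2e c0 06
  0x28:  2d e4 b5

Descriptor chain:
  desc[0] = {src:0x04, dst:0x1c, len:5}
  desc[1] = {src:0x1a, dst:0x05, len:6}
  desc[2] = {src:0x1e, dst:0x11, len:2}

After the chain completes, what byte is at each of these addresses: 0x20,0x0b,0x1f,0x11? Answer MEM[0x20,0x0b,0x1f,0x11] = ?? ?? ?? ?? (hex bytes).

MEM[0x20,0x0b,0x1f,0x11] = 0f 57 46 58

#0 dst[0x1c+5] := {0x6b,0x0a,0x58,0x46,0x0f}
#1 dst[0x05+6] := {0x7c,0x35,0x6b,0x0a,0x58,0x46}
#2 dst[0x11+2] := {0x58,0x46}
query mem[0x20]=0x0f, mem[0x0b]=0x57, mem[0x1f]=0x46, mem[0x11]=0x58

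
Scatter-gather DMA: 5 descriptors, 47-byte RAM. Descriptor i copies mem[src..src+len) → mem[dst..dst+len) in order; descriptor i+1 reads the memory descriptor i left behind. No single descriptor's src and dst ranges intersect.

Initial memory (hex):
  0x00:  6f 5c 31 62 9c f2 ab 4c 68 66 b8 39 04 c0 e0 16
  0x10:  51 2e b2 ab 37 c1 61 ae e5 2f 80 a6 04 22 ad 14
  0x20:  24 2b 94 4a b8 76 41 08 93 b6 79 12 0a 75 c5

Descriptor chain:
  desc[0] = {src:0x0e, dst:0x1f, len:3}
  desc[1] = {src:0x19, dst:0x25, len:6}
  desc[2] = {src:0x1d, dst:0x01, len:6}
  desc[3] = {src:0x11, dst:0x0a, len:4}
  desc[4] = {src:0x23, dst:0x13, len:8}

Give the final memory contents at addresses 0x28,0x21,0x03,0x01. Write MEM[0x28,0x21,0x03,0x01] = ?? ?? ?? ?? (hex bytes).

MEM[0x28,0x21,0x03,0x01] = 04 51 e0 22

#0 dst[0x1f+3] := {0xe0,0x16,0x51}
#1 dst[0x25+6] := {0x2f,0x80,0xa6,0x04,0x22,0xad}
#2 dst[0x01+6] := {0x22,0xad,0xe0,0x16,0x51,0x94}
#3 dst[0x0a+4] := {0x2e,0xb2,0xab,0x37}
#4 dst[0x13+8] := {0x4a,0xb8,0x2f,0x80,0xa6,0x04,0x22,0xad}
query mem[0x28]=0x04, mem[0x21]=0x51, mem[0x03]=0xe0, mem[0x01]=0x22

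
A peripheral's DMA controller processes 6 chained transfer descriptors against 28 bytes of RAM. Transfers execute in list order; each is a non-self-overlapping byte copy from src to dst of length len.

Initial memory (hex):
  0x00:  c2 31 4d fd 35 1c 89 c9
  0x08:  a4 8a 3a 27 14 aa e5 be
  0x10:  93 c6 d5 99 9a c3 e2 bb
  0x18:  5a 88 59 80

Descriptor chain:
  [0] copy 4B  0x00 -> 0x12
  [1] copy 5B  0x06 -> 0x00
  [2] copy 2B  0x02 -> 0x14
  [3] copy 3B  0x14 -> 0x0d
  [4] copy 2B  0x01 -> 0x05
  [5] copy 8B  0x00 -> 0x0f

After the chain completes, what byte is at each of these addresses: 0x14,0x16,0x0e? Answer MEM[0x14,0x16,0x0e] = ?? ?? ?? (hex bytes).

  after D0: wrote 4B at 0x12 = c2314dfd
  after D1: wrote 5B at 0x00 = 89c9a48a3a
  after D2: wrote 2B at 0x14 = a48a
  after D3: wrote 3B at 0x0d = a48ae2
  after D4: wrote 2B at 0x05 = c9a4
  after D5: wrote 8B at 0x0f = 89c9a48a3ac9a4c9
query mem[0x14]=0xc9, mem[0x16]=0xc9, mem[0x0e]=0x8a

MEM[0x14,0x16,0x0e] = c9 c9 8a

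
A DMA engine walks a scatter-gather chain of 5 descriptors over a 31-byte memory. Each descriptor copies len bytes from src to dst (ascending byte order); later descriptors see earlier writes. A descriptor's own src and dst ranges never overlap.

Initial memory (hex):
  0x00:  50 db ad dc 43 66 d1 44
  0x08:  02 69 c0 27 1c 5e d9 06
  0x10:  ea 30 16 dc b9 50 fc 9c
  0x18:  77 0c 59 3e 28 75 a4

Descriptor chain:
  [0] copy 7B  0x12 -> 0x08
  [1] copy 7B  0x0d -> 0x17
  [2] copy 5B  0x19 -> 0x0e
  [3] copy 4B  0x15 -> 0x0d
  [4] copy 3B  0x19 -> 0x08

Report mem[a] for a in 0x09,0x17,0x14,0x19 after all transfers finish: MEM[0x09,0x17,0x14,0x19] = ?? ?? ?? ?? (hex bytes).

  after D0: wrote 7B at 0x08 = 16dcb950fc9c77
  after D1: wrote 7B at 0x17 = 9c7706ea3016dc
  after D2: wrote 5B at 0x0e = 06ea3016dc
  after D3: wrote 4B at 0x0d = 50fc9c77
  after D4: wrote 3B at 0x08 = 06ea30
query mem[0x09]=0xea, mem[0x17]=0x9c, mem[0x14]=0xb9, mem[0x19]=0x06

MEM[0x09,0x17,0x14,0x19] = ea 9c b9 06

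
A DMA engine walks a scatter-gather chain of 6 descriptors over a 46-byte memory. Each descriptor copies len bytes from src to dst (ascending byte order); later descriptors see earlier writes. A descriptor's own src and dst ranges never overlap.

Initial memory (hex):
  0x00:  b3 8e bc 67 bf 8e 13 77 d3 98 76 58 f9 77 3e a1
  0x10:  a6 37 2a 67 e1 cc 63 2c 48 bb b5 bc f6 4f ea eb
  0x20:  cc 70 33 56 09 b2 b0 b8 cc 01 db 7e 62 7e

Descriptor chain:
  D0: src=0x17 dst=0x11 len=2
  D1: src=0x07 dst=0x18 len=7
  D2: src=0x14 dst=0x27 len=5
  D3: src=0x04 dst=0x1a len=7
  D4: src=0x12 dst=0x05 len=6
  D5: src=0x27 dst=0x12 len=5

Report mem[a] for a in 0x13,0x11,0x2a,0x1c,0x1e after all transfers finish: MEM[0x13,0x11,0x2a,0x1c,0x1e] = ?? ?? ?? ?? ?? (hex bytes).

D0: mem[0x11..0x12] <- [2c 48]
D1: mem[0x18..0x1e] <- [77 d3 98 76 58 f9 77]
D2: mem[0x27..0x2b] <- [e1 cc 63 2c 77]
D3: mem[0x1a..0x20] <- [bf 8e 13 77 d3 98 76]
D4: mem[0x05..0x0a] <- [48 67 e1 cc 63 2c]
D5: mem[0x12..0x16] <- [e1 cc 63 2c 77]
query mem[0x13]=0xcc, mem[0x11]=0x2c, mem[0x2a]=0x2c, mem[0x1c]=0x13, mem[0x1e]=0xd3

MEM[0x13,0x11,0x2a,0x1c,0x1e] = cc 2c 2c 13 d3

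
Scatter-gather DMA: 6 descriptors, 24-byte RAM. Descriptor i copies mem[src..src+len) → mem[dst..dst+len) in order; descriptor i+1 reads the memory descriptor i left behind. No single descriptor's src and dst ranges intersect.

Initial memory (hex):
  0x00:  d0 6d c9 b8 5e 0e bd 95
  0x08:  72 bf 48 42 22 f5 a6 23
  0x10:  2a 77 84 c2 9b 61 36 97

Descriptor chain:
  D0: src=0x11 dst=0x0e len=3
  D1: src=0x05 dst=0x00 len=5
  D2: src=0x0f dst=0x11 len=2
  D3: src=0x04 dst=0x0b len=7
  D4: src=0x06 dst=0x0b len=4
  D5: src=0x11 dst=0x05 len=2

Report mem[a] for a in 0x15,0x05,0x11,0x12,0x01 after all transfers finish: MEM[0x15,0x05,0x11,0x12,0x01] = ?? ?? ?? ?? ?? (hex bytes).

MEM[0x15,0x05,0x11,0x12,0x01] = 61 48 48 c2 bd

  after D0: wrote 3B at 0x0e = 7784c2
  after D1: wrote 5B at 0x00 = 0ebd9572bf
  after D2: wrote 2B at 0x11 = 84c2
  after D3: wrote 7B at 0x0b = bf0ebd9572bf48
  after D4: wrote 4B at 0x0b = bd9572bf
  after D5: wrote 2B at 0x05 = 48c2
query mem[0x15]=0x61, mem[0x05]=0x48, mem[0x11]=0x48, mem[0x12]=0xc2, mem[0x01]=0xbd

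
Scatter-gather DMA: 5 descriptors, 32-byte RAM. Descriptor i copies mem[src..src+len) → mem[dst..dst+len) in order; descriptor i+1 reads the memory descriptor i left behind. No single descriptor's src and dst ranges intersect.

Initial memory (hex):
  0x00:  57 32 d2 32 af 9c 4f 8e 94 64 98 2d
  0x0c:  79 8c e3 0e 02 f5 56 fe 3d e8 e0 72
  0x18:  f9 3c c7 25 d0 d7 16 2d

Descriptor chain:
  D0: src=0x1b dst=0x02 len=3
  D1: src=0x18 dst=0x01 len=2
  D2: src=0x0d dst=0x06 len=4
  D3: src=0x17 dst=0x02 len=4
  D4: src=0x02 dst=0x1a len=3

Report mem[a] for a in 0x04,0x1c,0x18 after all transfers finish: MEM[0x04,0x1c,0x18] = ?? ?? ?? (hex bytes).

D0: mem[0x02..0x04] <- [25 d0 d7]
D1: mem[0x01..0x02] <- [f9 3c]
D2: mem[0x06..0x09] <- [8c e3 0e 02]
D3: mem[0x02..0x05] <- [72 f9 3c c7]
D4: mem[0x1a..0x1c] <- [72 f9 3c]
query mem[0x04]=0x3c, mem[0x1c]=0x3c, mem[0x18]=0xf9

MEM[0x04,0x1c,0x18] = 3c 3c f9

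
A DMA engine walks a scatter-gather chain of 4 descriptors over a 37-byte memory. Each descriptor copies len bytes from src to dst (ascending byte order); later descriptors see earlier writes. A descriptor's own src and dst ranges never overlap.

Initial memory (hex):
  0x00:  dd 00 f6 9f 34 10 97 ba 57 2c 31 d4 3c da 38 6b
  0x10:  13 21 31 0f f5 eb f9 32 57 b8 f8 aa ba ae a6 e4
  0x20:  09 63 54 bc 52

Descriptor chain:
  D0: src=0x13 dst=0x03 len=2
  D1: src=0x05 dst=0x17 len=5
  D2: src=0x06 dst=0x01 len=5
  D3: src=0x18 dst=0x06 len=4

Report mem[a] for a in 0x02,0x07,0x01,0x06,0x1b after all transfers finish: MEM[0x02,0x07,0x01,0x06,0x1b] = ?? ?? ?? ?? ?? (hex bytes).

MEM[0x02,0x07,0x01,0x06,0x1b] = ba ba 97 97 2c

D0: mem[0x03..0x04] <- [0f f5]
D1: mem[0x17..0x1b] <- [10 97 ba 57 2c]
D2: mem[0x01..0x05] <- [97 ba 57 2c 31]
D3: mem[0x06..0x09] <- [97 ba 57 2c]
query mem[0x02]=0xba, mem[0x07]=0xba, mem[0x01]=0x97, mem[0x06]=0x97, mem[0x1b]=0x2c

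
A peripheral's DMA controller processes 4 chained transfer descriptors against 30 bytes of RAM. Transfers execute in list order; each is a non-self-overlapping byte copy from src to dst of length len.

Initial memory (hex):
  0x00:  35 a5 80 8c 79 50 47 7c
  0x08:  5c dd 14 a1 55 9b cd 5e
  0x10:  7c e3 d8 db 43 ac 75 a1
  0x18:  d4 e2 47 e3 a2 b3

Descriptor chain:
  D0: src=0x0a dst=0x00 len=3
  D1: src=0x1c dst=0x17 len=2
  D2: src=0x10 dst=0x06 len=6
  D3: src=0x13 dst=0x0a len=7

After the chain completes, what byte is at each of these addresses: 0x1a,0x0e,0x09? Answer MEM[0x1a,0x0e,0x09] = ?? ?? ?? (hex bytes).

  after D0: wrote 3B at 0x00 = 14a155
  after D1: wrote 2B at 0x17 = a2b3
  after D2: wrote 6B at 0x06 = 7ce3d8db43ac
  after D3: wrote 7B at 0x0a = db43ac75a2b3e2
query mem[0x1a]=0x47, mem[0x0e]=0xa2, mem[0x09]=0xdb

MEM[0x1a,0x0e,0x09] = 47 a2 db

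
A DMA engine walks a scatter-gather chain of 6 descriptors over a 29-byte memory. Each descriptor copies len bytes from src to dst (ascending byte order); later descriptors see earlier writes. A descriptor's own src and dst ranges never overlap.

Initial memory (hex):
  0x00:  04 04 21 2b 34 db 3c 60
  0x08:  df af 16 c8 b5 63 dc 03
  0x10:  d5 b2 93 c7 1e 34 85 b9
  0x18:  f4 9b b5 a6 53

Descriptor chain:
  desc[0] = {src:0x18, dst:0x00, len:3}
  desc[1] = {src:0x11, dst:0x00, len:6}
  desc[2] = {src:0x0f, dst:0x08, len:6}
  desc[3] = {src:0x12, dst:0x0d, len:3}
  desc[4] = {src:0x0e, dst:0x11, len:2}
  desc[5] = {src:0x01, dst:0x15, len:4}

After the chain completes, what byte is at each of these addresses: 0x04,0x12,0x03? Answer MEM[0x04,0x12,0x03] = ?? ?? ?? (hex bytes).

#0 dst[0x00+3] := {0xf4,0x9b,0xb5}
#1 dst[0x00+6] := {0xb2,0x93,0xc7,0x1e,0x34,0x85}
#2 dst[0x08+6] := {0x03,0xd5,0xb2,0x93,0xc7,0x1e}
#3 dst[0x0d+3] := {0x93,0xc7,0x1e}
#4 dst[0x11+2] := {0xc7,0x1e}
#5 dst[0x15+4] := {0x93,0xc7,0x1e,0x34}
query mem[0x04]=0x34, mem[0x12]=0x1e, mem[0x03]=0x1e

MEM[0x04,0x12,0x03] = 34 1e 1e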